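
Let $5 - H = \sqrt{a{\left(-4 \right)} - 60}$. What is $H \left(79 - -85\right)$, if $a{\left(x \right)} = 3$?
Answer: $820 - 164 i \sqrt{57} \approx 820.0 - 1238.2 i$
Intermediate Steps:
$H = 5 - i \sqrt{57}$ ($H = 5 - \sqrt{3 - 60} = 5 - \sqrt{-57} = 5 - i \sqrt{57} \approx 5.0 - 7.5498 i$)
$H \left(79 - -85\right) = \left(5 - i \sqrt{57}\right) \left(79 - -85\right) = \left(5 - i \sqrt{57}\right) \left(79 + 85\right) = \left(5 - i \sqrt{57}\right) 164 = 820 - 164 i \sqrt{57}$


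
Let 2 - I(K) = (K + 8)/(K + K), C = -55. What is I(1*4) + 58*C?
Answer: -6379/2 ≈ -3189.5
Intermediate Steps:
I(K) = 2 - (8 + K)/(2*K) (I(K) = 2 - (K + 8)/(K + K) = 2 - (8 + K)/(2*K))
I(1*4) + 58*C = (3/2 - 4/(1*4)) + 58*(-55) = (3/2 - 4/4) - 3190 = (3/2 - 4*1/4) - 3190 = (3/2 - 1) - 3190 = 1/2 - 3190 = -6379/2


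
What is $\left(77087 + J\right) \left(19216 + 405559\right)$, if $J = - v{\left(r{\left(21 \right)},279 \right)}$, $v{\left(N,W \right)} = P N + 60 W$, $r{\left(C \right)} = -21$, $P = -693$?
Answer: $19452146350$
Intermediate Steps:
$v{\left(N,W \right)} = - 693 N + 60 W$
$J = -31293$ ($J = - (\left(-693\right) \left(-21\right) + 60 \cdot 279) = - (14553 + 16740) = \left(-1\right) 31293 = -31293$)
$\left(77087 + J\right) \left(19216 + 405559\right) = \left(77087 - 31293\right) \left(19216 + 405559\right) = 45794 \cdot 424775 = 19452146350$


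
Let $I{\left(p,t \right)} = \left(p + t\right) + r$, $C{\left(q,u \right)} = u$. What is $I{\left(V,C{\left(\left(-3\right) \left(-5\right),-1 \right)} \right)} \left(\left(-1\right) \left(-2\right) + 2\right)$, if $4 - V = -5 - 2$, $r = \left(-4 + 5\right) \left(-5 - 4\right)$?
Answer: $4$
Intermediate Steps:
$r = -9$ ($r = 1 \left(-9\right) = -9$)
$V = 11$ ($V = 4 - \left(-5 - 2\right) = 4 - -7 = 4 + 7 = 11$)
$I{\left(p,t \right)} = -9 + p + t$ ($I{\left(p,t \right)} = \left(p + t\right) - 9 = -9 + p + t$)
$I{\left(V,C{\left(\left(-3\right) \left(-5\right),-1 \right)} \right)} \left(\left(-1\right) \left(-2\right) + 2\right) = \left(-9 + 11 - 1\right) \left(\left(-1\right) \left(-2\right) + 2\right) = 1 \left(2 + 2\right) = 1 \cdot 4 = 4$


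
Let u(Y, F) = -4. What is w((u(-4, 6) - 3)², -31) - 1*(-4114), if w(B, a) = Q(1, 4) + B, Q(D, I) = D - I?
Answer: 4160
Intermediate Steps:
w(B, a) = -3 + B (w(B, a) = (1 - 1*4) + B = (1 - 4) + B = -3 + B)
w((u(-4, 6) - 3)², -31) - 1*(-4114) = (-3 + (-4 - 3)²) - 1*(-4114) = (-3 + (-7)²) + 4114 = (-3 + 49) + 4114 = 46 + 4114 = 4160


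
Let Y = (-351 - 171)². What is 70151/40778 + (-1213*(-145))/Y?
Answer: 453228683/191575044 ≈ 2.3658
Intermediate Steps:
Y = 272484 (Y = (-522)² = 272484)
70151/40778 + (-1213*(-145))/Y = 70151/40778 - 1213*(-145)/272484 = 70151*(1/40778) + 175885*(1/272484) = 70151/40778 + 6065/9396 = 453228683/191575044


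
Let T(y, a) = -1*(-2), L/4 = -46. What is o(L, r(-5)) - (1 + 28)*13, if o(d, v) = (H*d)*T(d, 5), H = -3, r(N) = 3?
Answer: 727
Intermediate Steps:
L = -184 (L = 4*(-46) = -184)
T(y, a) = 2
o(d, v) = -6*d (o(d, v) = -3*d*2 = -6*d)
o(L, r(-5)) - (1 + 28)*13 = -6*(-184) - (1 + 28)*13 = 1104 - 29*13 = 1104 - 1*377 = 1104 - 377 = 727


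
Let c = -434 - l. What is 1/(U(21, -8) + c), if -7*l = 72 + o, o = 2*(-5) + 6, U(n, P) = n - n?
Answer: -7/2970 ≈ -0.0023569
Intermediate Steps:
U(n, P) = 0
o = -4 (o = -10 + 6 = -4)
l = -68/7 (l = -(72 - 4)/7 = -1/7*68 = -68/7 ≈ -9.7143)
c = -2970/7 (c = -434 - 1*(-68/7) = -434 + 68/7 = -2970/7 ≈ -424.29)
1/(U(21, -8) + c) = 1/(0 - 2970/7) = 1/(-2970/7) = -7/2970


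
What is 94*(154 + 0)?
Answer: 14476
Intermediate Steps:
94*(154 + 0) = 94*154 = 14476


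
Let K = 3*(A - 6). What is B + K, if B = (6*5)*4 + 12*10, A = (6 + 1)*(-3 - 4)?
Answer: 75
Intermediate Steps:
A = -49 (A = 7*(-7) = -49)
B = 240 (B = 30*4 + 120 = 120 + 120 = 240)
K = -165 (K = 3*(-49 - 6) = 3*(-55) = -165)
B + K = 240 - 165 = 75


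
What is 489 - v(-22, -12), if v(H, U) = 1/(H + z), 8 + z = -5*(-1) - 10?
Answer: 17116/35 ≈ 489.03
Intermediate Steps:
z = -13 (z = -8 + (-5*(-1) - 10) = -8 + (5 - 10) = -8 - 5 = -13)
v(H, U) = 1/(-13 + H) (v(H, U) = 1/(H - 13) = 1/(-13 + H))
489 - v(-22, -12) = 489 - 1/(-13 - 22) = 489 - 1/(-35) = 489 - 1*(-1/35) = 489 + 1/35 = 17116/35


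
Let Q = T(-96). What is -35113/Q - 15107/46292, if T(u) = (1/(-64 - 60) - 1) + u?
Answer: 201374201401/556846468 ≈ 361.63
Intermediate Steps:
T(u) = -125/124 + u (T(u) = (1/(-124) - 1) + u = (-1/124 - 1) + u = -125/124 + u)
Q = -12029/124 (Q = -125/124 - 96 = -12029/124 ≈ -97.008)
-35113/Q - 15107/46292 = -35113/(-12029/124) - 15107/46292 = -35113*(-124/12029) - 15107*1/46292 = 4354012/12029 - 15107/46292 = 201374201401/556846468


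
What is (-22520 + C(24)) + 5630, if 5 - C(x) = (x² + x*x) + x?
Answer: -18061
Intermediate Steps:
C(x) = 5 - x - 2*x² (C(x) = 5 - ((x² + x*x) + x) = 5 - ((x² + x²) + x) = 5 - (2*x² + x) = 5 - (x + 2*x²) = 5 + (-x - 2*x²) = 5 - x - 2*x²)
(-22520 + C(24)) + 5630 = (-22520 + (5 - 1*24 - 2*24²)) + 5630 = (-22520 + (5 - 24 - 2*576)) + 5630 = (-22520 + (5 - 24 - 1152)) + 5630 = (-22520 - 1171) + 5630 = -23691 + 5630 = -18061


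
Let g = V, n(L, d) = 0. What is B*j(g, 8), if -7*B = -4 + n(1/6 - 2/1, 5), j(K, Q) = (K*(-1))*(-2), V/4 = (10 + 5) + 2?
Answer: 544/7 ≈ 77.714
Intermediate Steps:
V = 68 (V = 4*((10 + 5) + 2) = 4*(15 + 2) = 4*17 = 68)
g = 68
j(K, Q) = 2*K (j(K, Q) = -K*(-2) = 2*K)
B = 4/7 (B = -(-4 + 0)/7 = -1/7*(-4) = 4/7 ≈ 0.57143)
B*j(g, 8) = 4*(2*68)/7 = (4/7)*136 = 544/7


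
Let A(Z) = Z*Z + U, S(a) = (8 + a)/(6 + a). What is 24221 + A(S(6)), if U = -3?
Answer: 871897/36 ≈ 24219.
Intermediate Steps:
S(a) = (8 + a)/(6 + a)
A(Z) = -3 + Z² (A(Z) = Z*Z - 3 = Z² - 3 = -3 + Z²)
24221 + A(S(6)) = 24221 + (-3 + ((8 + 6)/(6 + 6))²) = 24221 + (-3 + (14/12)²) = 24221 + (-3 + ((1/12)*14)²) = 24221 + (-3 + (7/6)²) = 24221 + (-3 + 49/36) = 24221 - 59/36 = 871897/36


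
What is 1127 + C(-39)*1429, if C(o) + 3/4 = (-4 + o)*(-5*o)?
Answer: -47928439/4 ≈ -1.1982e+7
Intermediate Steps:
C(o) = -¾ - 5*o*(-4 + o) (C(o) = -¾ + (-4 + o)*(-5*o) = -¾ - 5*o*(-4 + o))
1127 + C(-39)*1429 = 1127 + (-¾ - 5*(-39)² + 20*(-39))*1429 = 1127 + (-¾ - 5*1521 - 780)*1429 = 1127 + (-¾ - 7605 - 780)*1429 = 1127 - 33543/4*1429 = 1127 - 47932947/4 = -47928439/4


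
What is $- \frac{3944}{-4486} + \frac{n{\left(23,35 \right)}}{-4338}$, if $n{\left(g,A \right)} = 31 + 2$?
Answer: $\frac{2826839}{3243378} \approx 0.87157$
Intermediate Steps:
$n{\left(g,A \right)} = 33$
$- \frac{3944}{-4486} + \frac{n{\left(23,35 \right)}}{-4338} = - \frac{3944}{-4486} + \frac{33}{-4338} = \left(-3944\right) \left(- \frac{1}{4486}\right) + 33 \left(- \frac{1}{4338}\right) = \frac{1972}{2243} - \frac{11}{1446} = \frac{2826839}{3243378}$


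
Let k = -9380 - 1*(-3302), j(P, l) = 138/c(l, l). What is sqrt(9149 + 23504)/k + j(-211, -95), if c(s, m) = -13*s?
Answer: 138/1235 - sqrt(32653)/6078 ≈ 0.082011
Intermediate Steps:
j(P, l) = -138/(13*l) (j(P, l) = 138/((-13*l)) = 138*(-1/(13*l)) = -138/(13*l))
k = -6078 (k = -9380 + 3302 = -6078)
sqrt(9149 + 23504)/k + j(-211, -95) = sqrt(9149 + 23504)/(-6078) - 138/13/(-95) = sqrt(32653)*(-1/6078) - 138/13*(-1/95) = -sqrt(32653)/6078 + 138/1235 = 138/1235 - sqrt(32653)/6078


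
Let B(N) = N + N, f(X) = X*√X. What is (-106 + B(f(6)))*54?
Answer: -5724 + 648*√6 ≈ -4136.7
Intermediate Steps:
f(X) = X^(3/2)
B(N) = 2*N
(-106 + B(f(6)))*54 = (-106 + 2*6^(3/2))*54 = (-106 + 2*(6*√6))*54 = (-106 + 12*√6)*54 = -5724 + 648*√6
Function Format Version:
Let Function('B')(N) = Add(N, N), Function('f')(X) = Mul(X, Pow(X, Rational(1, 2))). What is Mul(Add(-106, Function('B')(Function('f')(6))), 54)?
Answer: Add(-5724, Mul(648, Pow(6, Rational(1, 2)))) ≈ -4136.7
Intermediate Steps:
Function('f')(X) = Pow(X, Rational(3, 2))
Function('B')(N) = Mul(2, N)
Mul(Add(-106, Function('B')(Function('f')(6))), 54) = Mul(Add(-106, Mul(2, Pow(6, Rational(3, 2)))), 54) = Mul(Add(-106, Mul(2, Mul(6, Pow(6, Rational(1, 2))))), 54) = Mul(Add(-106, Mul(12, Pow(6, Rational(1, 2)))), 54) = Add(-5724, Mul(648, Pow(6, Rational(1, 2))))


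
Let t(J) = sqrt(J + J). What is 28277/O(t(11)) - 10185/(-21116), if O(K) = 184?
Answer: 149742793/971336 ≈ 154.16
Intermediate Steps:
t(J) = sqrt(2)*sqrt(J) (t(J) = sqrt(2*J) = sqrt(2)*sqrt(J))
28277/O(t(11)) - 10185/(-21116) = 28277/184 - 10185/(-21116) = 28277*(1/184) - 10185*(-1/21116) = 28277/184 + 10185/21116 = 149742793/971336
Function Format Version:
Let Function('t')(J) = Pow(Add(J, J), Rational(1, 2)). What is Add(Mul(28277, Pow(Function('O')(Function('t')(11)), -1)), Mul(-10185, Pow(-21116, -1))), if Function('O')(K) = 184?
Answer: Rational(149742793, 971336) ≈ 154.16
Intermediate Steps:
Function('t')(J) = Mul(Pow(2, Rational(1, 2)), Pow(J, Rational(1, 2))) (Function('t')(J) = Pow(Mul(2, J), Rational(1, 2)) = Mul(Pow(2, Rational(1, 2)), Pow(J, Rational(1, 2))))
Add(Mul(28277, Pow(Function('O')(Function('t')(11)), -1)), Mul(-10185, Pow(-21116, -1))) = Add(Mul(28277, Pow(184, -1)), Mul(-10185, Pow(-21116, -1))) = Add(Mul(28277, Rational(1, 184)), Mul(-10185, Rational(-1, 21116))) = Add(Rational(28277, 184), Rational(10185, 21116)) = Rational(149742793, 971336)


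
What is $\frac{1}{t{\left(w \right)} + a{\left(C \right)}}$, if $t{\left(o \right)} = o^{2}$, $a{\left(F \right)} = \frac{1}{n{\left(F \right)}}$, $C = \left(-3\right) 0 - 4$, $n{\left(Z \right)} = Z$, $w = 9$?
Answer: $\frac{4}{323} \approx 0.012384$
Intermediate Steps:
$C = -4$ ($C = 0 - 4 = -4$)
$a{\left(F \right)} = \frac{1}{F}$
$\frac{1}{t{\left(w \right)} + a{\left(C \right)}} = \frac{1}{9^{2} + \frac{1}{-4}} = \frac{1}{81 - \frac{1}{4}} = \frac{1}{\frac{323}{4}} = \frac{4}{323}$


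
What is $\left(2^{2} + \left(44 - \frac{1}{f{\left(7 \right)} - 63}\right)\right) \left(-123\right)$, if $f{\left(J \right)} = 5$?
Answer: $- \frac{342555}{58} \approx -5906.1$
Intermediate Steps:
$\left(2^{2} + \left(44 - \frac{1}{f{\left(7 \right)} - 63}\right)\right) \left(-123\right) = \left(2^{2} + \left(44 - \frac{1}{5 - 63}\right)\right) \left(-123\right) = \left(4 + \left(44 - \frac{1}{-58}\right)\right) \left(-123\right) = \left(4 + \left(44 - - \frac{1}{58}\right)\right) \left(-123\right) = \left(4 + \left(44 + \frac{1}{58}\right)\right) \left(-123\right) = \left(4 + \frac{2553}{58}\right) \left(-123\right) = \frac{2785}{58} \left(-123\right) = - \frac{342555}{58}$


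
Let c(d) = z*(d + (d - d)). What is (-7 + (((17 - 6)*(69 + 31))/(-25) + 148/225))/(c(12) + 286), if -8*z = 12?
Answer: -11327/60300 ≈ -0.18784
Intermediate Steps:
z = -3/2 (z = -⅛*12 = -3/2 ≈ -1.5000)
c(d) = -3*d/2 (c(d) = -3*(d + (d - d))/2 = -3*(d + 0)/2 = -3*d/2)
(-7 + (((17 - 6)*(69 + 31))/(-25) + 148/225))/(c(12) + 286) = (-7 + (((17 - 6)*(69 + 31))/(-25) + 148/225))/(-3/2*12 + 286) = (-7 + ((11*100)*(-1/25) + 148*(1/225)))/(-18 + 286) = (-7 + (1100*(-1/25) + 148/225))/268 = (-7 + (-44 + 148/225))*(1/268) = (-7 - 9752/225)*(1/268) = -11327/225*1/268 = -11327/60300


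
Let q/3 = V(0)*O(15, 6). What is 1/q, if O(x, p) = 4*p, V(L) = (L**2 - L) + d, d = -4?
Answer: -1/288 ≈ -0.0034722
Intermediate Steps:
V(L) = -4 + L**2 - L (V(L) = (L**2 - L) - 4 = -4 + L**2 - L)
q = -288 (q = 3*((-4 + 0**2 - 1*0)*(4*6)) = 3*((-4 + 0 + 0)*24) = 3*(-4*24) = 3*(-96) = -288)
1/q = 1/(-288) = -1/288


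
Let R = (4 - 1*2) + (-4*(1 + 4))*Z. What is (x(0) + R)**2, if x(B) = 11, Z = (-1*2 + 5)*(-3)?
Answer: 37249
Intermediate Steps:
Z = -9 (Z = (-2 + 5)*(-3) = 3*(-3) = -9)
R = 182 (R = (4 - 1*2) - 4*(1 + 4)*(-9) = (4 - 2) - 4*5*(-9) = 2 - 20*(-9) = 2 + 180 = 182)
(x(0) + R)**2 = (11 + 182)**2 = 193**2 = 37249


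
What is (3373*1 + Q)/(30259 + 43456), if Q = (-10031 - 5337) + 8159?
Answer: -3836/73715 ≈ -0.052038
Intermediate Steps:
Q = -7209 (Q = -15368 + 8159 = -7209)
(3373*1 + Q)/(30259 + 43456) = (3373*1 - 7209)/(30259 + 43456) = (3373 - 7209)/73715 = -3836*1/73715 = -3836/73715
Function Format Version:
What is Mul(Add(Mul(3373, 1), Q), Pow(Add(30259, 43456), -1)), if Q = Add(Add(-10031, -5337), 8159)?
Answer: Rational(-3836, 73715) ≈ -0.052038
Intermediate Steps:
Q = -7209 (Q = Add(-15368, 8159) = -7209)
Mul(Add(Mul(3373, 1), Q), Pow(Add(30259, 43456), -1)) = Mul(Add(Mul(3373, 1), -7209), Pow(Add(30259, 43456), -1)) = Mul(Add(3373, -7209), Pow(73715, -1)) = Mul(-3836, Rational(1, 73715)) = Rational(-3836, 73715)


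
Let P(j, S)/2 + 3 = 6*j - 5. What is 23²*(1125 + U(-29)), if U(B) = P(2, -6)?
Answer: 599357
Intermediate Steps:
P(j, S) = -16 + 12*j (P(j, S) = -6 + 2*(6*j - 5) = -6 + 2*(-5 + 6*j) = -6 + (-10 + 12*j) = -16 + 12*j)
U(B) = 8 (U(B) = -16 + 12*2 = -16 + 24 = 8)
23²*(1125 + U(-29)) = 23²*(1125 + 8) = 529*1133 = 599357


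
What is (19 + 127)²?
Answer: 21316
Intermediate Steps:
(19 + 127)² = 146² = 21316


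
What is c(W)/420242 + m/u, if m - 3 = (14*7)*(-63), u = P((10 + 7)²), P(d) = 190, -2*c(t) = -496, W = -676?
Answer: -68243849/2101210 ≈ -32.478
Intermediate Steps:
c(t) = 248 (c(t) = -½*(-496) = 248)
u = 190
m = -6171 (m = 3 + (14*7)*(-63) = 3 + 98*(-63) = 3 - 6174 = -6171)
c(W)/420242 + m/u = 248/420242 - 6171/190 = 248*(1/420242) - 6171*1/190 = 124/210121 - 6171/190 = -68243849/2101210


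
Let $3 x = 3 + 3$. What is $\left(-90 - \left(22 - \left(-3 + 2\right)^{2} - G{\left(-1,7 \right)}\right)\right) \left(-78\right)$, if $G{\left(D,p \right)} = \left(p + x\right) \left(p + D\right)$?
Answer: $4446$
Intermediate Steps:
$x = 2$ ($x = \frac{3 + 3}{3} = \frac{1}{3} \cdot 6 = 2$)
$G{\left(D,p \right)} = \left(2 + p\right) \left(D + p\right)$ ($G{\left(D,p \right)} = \left(p + 2\right) \left(p + D\right) = \left(2 + p\right) \left(D + p\right)$)
$\left(-90 - \left(22 - \left(-3 + 2\right)^{2} - G{\left(-1,7 \right)}\right)\right) \left(-78\right) = \left(-90 + \left(\left(-22 + \left(-3 + 2\right)^{2}\right) + \left(7^{2} + 2 \left(-1\right) + 2 \cdot 7 - 7\right)\right)\right) \left(-78\right) = \left(-90 + \left(\left(-22 + \left(-1\right)^{2}\right) + \left(49 - 2 + 14 - 7\right)\right)\right) \left(-78\right) = \left(-90 + \left(\left(-22 + 1\right) + 54\right)\right) \left(-78\right) = \left(-90 + \left(-21 + 54\right)\right) \left(-78\right) = \left(-90 + 33\right) \left(-78\right) = \left(-57\right) \left(-78\right) = 4446$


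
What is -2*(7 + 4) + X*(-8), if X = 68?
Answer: -566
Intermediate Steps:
-2*(7 + 4) + X*(-8) = -2*(7 + 4) + 68*(-8) = -2*11 - 544 = -22 - 544 = -566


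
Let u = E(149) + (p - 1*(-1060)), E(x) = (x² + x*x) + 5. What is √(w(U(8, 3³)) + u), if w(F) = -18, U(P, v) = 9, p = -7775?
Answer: 3*√4186 ≈ 194.10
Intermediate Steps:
E(x) = 5 + 2*x² (E(x) = (x² + x²) + 5 = 2*x² + 5 = 5 + 2*x²)
u = 37692 (u = (5 + 2*149²) + (-7775 - 1*(-1060)) = (5 + 2*22201) + (-7775 + 1060) = (5 + 44402) - 6715 = 44407 - 6715 = 37692)
√(w(U(8, 3³)) + u) = √(-18 + 37692) = √37674 = 3*√4186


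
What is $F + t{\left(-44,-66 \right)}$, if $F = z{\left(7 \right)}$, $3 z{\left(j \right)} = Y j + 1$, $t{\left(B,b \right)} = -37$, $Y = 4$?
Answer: $- \frac{82}{3} \approx -27.333$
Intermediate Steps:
$z{\left(j \right)} = \frac{1}{3} + \frac{4 j}{3}$ ($z{\left(j \right)} = \frac{4 j + 1}{3} = \frac{1 + 4 j}{3} = \frac{1}{3} + \frac{4 j}{3}$)
$F = \frac{29}{3}$ ($F = \frac{1}{3} + \frac{4}{3} \cdot 7 = \frac{1}{3} + \frac{28}{3} = \frac{29}{3} \approx 9.6667$)
$F + t{\left(-44,-66 \right)} = \frac{29}{3} - 37 = - \frac{82}{3}$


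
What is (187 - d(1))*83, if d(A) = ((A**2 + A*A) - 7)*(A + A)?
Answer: 16351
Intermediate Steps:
d(A) = 2*A*(-7 + 2*A**2) (d(A) = ((A**2 + A**2) - 7)*(2*A) = (2*A**2 - 7)*(2*A) = (-7 + 2*A**2)*(2*A) = 2*A*(-7 + 2*A**2))
(187 - d(1))*83 = (187 - (-14*1 + 4*1**3))*83 = (187 - (-14 + 4*1))*83 = (187 - (-14 + 4))*83 = (187 - 1*(-10))*83 = (187 + 10)*83 = 197*83 = 16351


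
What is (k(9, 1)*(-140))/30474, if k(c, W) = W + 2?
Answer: -70/5079 ≈ -0.013782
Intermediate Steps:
k(c, W) = 2 + W
(k(9, 1)*(-140))/30474 = ((2 + 1)*(-140))/30474 = (3*(-140))*(1/30474) = -420*1/30474 = -70/5079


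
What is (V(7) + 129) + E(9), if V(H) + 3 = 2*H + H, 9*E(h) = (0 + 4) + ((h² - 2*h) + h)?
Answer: 1399/9 ≈ 155.44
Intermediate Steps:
E(h) = 4/9 - h/9 + h²/9 (E(h) = ((0 + 4) + ((h² - 2*h) + h))/9 = (4 + (h² - h))/9 = (4 + h² - h)/9 = 4/9 - h/9 + h²/9)
V(H) = -3 + 3*H (V(H) = -3 + (2*H + H) = -3 + 3*H)
(V(7) + 129) + E(9) = ((-3 + 3*7) + 129) + (4/9 - ⅑*9 + (⅑)*9²) = ((-3 + 21) + 129) + (4/9 - 1 + (⅑)*81) = (18 + 129) + (4/9 - 1 + 9) = 147 + 76/9 = 1399/9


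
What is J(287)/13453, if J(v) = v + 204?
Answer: 491/13453 ≈ 0.036497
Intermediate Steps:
J(v) = 204 + v
J(287)/13453 = (204 + 287)/13453 = 491*(1/13453) = 491/13453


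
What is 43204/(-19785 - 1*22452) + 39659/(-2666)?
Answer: -1790259047/112603842 ≈ -15.899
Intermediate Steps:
43204/(-19785 - 1*22452) + 39659/(-2666) = 43204/(-19785 - 22452) + 39659*(-1/2666) = 43204/(-42237) - 39659/2666 = 43204*(-1/42237) - 39659/2666 = -43204/42237 - 39659/2666 = -1790259047/112603842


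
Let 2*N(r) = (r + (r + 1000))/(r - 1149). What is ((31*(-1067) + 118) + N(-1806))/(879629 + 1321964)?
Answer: -97392539/6505707315 ≈ -0.014970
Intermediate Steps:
N(r) = (1000 + 2*r)/(2*(-1149 + r)) (N(r) = ((r + (r + 1000))/(r - 1149))/2 = ((r + (1000 + r))/(-1149 + r))/2 = ((1000 + 2*r)/(-1149 + r))/2 = (1000 + 2*r)/(2*(-1149 + r)))
((31*(-1067) + 118) + N(-1806))/(879629 + 1321964) = ((31*(-1067) + 118) + (500 - 1806)/(-1149 - 1806))/(879629 + 1321964) = ((-33077 + 118) - 1306/(-2955))/2201593 = (-32959 - 1/2955*(-1306))*(1/2201593) = (-32959 + 1306/2955)*(1/2201593) = -97392539/2955*1/2201593 = -97392539/6505707315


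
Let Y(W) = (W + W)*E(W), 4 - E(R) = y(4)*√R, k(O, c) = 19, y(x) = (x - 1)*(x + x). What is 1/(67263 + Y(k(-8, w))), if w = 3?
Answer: 67415/4528979089 + 912*√19/4528979089 ≈ 1.5763e-5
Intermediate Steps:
y(x) = 2*x*(-1 + x) (y(x) = (-1 + x)*(2*x) = 2*x*(-1 + x))
E(R) = 4 - 24*√R (E(R) = 4 - 2*4*(-1 + 4)*√R = 4 - 2*4*3*√R = 4 - 24*√R)
Y(W) = 2*W*(4 - 24*√W) (Y(W) = (W + W)*(4 - 24*√W) = (2*W)*(4 - 24*√W) = 2*W*(4 - 24*√W))
1/(67263 + Y(k(-8, w))) = 1/(67263 + (-912*√19 + 8*19)) = 1/(67263 + (-912*√19 + 152)) = 1/(67263 + (152 - 912*√19)) = 1/(67415 - 912*√19)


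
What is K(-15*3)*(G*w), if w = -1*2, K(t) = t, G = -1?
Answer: -90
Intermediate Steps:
w = -2
K(-15*3)*(G*w) = (-15*3)*(-1*(-2)) = -45*2 = -90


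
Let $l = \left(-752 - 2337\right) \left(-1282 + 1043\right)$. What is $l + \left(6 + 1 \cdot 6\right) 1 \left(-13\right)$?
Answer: $738115$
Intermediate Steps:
$l = 738271$ ($l = \left(-3089\right) \left(-239\right) = 738271$)
$l + \left(6 + 1 \cdot 6\right) 1 \left(-13\right) = 738271 + \left(6 + 1 \cdot 6\right) 1 \left(-13\right) = 738271 + \left(6 + 6\right) 1 \left(-13\right) = 738271 + 12 \cdot 1 \left(-13\right) = 738271 + 12 \left(-13\right) = 738271 - 156 = 738115$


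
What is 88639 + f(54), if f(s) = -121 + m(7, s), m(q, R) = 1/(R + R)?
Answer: 9559945/108 ≈ 88518.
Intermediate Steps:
m(q, R) = 1/(2*R)
f(s) = -121 + 1/(2*s)
88639 + f(54) = 88639 + (-121 + (½)/54) = 88639 + (-121 + (½)*(1/54)) = 88639 + (-121 + 1/108) = 88639 - 13067/108 = 9559945/108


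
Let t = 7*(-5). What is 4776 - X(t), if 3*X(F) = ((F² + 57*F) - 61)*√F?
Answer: 4776 + 277*I*√35 ≈ 4776.0 + 1638.8*I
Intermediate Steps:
t = -35
X(F) = √F*(-61 + F² + 57*F)/3 (X(F) = (((F² + 57*F) - 61)*√F)/3 = ((-61 + F² + 57*F)*√F)/3 = (√F*(-61 + F² + 57*F))/3 = √F*(-61 + F² + 57*F)/3)
4776 - X(t) = 4776 - √(-35)*(-61 + (-35)² + 57*(-35))/3 = 4776 - I*√35*(-61 + 1225 - 1995)/3 = 4776 - I*√35*(-831)/3 = 4776 - (-277)*I*√35 = 4776 + 277*I*√35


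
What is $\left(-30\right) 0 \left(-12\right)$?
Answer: $0$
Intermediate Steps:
$\left(-30\right) 0 \left(-12\right) = 0 \left(-12\right) = 0$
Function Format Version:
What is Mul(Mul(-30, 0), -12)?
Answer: 0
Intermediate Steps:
Mul(Mul(-30, 0), -12) = Mul(0, -12) = 0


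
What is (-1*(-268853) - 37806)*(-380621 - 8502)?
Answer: -89905701781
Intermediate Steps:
(-1*(-268853) - 37806)*(-380621 - 8502) = (268853 - 37806)*(-389123) = 231047*(-389123) = -89905701781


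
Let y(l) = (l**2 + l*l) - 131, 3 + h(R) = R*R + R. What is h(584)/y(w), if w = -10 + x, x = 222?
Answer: 113879/29919 ≈ 3.8062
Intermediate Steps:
h(R) = -3 + R + R**2 (h(R) = -3 + (R*R + R) = -3 + (R**2 + R) = -3 + (R + R**2) = -3 + R + R**2)
w = 212 (w = -10 + 222 = 212)
y(l) = -131 + 2*l**2 (y(l) = (l**2 + l**2) - 131 = 2*l**2 - 131 = -131 + 2*l**2)
h(584)/y(w) = (-3 + 584 + 584**2)/(-131 + 2*212**2) = (-3 + 584 + 341056)/(-131 + 2*44944) = 341637/(-131 + 89888) = 341637/89757 = 341637*(1/89757) = 113879/29919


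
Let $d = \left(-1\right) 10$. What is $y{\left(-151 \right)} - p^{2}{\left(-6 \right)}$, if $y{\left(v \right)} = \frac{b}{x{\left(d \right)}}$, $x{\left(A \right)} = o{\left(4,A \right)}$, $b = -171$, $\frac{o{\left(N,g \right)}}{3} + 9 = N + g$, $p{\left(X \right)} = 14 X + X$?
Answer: $- \frac{40481}{5} \approx -8096.2$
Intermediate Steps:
$p{\left(X \right)} = 15 X$
$o{\left(N,g \right)} = -27 + 3 N + 3 g$ ($o{\left(N,g \right)} = -27 + 3 \left(N + g\right) = -27 + \left(3 N + 3 g\right) = -27 + 3 N + 3 g$)
$d = -10$
$x{\left(A \right)} = -15 + 3 A$ ($x{\left(A \right)} = -27 + 3 \cdot 4 + 3 A = -27 + 12 + 3 A = -15 + 3 A$)
$y{\left(v \right)} = \frac{19}{5}$ ($y{\left(v \right)} = - \frac{171}{-15 + 3 \left(-10\right)} = - \frac{171}{-15 - 30} = - \frac{171}{-45} = \left(-171\right) \left(- \frac{1}{45}\right) = \frac{19}{5}$)
$y{\left(-151 \right)} - p^{2}{\left(-6 \right)} = \frac{19}{5} - \left(15 \left(-6\right)\right)^{2} = \frac{19}{5} - \left(-90\right)^{2} = \frac{19}{5} - 8100 = - \frac{40481}{5}$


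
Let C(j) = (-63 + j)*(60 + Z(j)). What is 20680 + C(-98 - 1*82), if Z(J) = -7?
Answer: 7801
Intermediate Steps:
C(j) = -3339 + 53*j (C(j) = (-63 + j)*(60 - 7) = (-63 + j)*53 = -3339 + 53*j)
20680 + C(-98 - 1*82) = 20680 + (-3339 + 53*(-98 - 1*82)) = 20680 + (-3339 + 53*(-98 - 82)) = 20680 + (-3339 + 53*(-180)) = 20680 + (-3339 - 9540) = 20680 - 12879 = 7801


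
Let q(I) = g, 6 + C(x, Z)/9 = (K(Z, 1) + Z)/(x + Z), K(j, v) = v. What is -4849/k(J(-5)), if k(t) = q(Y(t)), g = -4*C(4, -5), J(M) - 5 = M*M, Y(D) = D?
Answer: -4849/72 ≈ -67.347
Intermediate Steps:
C(x, Z) = -54 + 9*(1 + Z)/(Z + x) (C(x, Z) = -54 + 9*((1 + Z)/(x + Z)) = -54 + 9*((1 + Z)/(Z + x)) = -54 + 9*(1 + Z)/(Z + x))
J(M) = 5 + M**2 (J(M) = 5 + M*M = 5 + M**2)
g = 72 (g = -36*(1 - 6*4 - 5*(-5))/(-5 + 4) = -36*(1 - 24 + 25)/(-1) = -36*(-1)*2 = -4*(-18) = 72)
q(I) = 72
k(t) = 72
-4849/k(J(-5)) = -4849/72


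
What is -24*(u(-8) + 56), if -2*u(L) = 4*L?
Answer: -1728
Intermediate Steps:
u(L) = -2*L
-24*(u(-8) + 56) = -24*(-2*(-8) + 56) = -24*(16 + 56) = -24*72 = -1728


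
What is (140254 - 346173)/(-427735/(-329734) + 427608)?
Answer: -67898495546/140997324007 ≈ -0.48156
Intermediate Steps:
(140254 - 346173)/(-427735/(-329734) + 427608) = -205919/(-427735*(-1/329734) + 427608) = -205919/(427735/329734 + 427608) = -205919/140997324007/329734 = -205919*329734/140997324007 = -67898495546/140997324007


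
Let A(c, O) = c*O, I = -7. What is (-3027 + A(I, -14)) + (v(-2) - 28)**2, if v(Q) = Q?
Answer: -2029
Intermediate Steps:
A(c, O) = O*c
(-3027 + A(I, -14)) + (v(-2) - 28)**2 = (-3027 - 14*(-7)) + (-2 - 28)**2 = (-3027 + 98) + (-30)**2 = -2929 + 900 = -2029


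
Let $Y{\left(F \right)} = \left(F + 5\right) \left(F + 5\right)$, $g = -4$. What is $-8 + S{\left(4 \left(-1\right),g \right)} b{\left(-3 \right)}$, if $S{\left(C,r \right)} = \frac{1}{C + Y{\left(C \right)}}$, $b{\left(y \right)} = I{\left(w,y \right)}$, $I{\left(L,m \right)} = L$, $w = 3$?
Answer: $-9$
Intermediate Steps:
$b{\left(y \right)} = 3$
$Y{\left(F \right)} = \left(5 + F\right)^{2}$ ($Y{\left(F \right)} = \left(5 + F\right) \left(5 + F\right) = \left(5 + F\right)^{2}$)
$S{\left(C,r \right)} = \frac{1}{C + \left(5 + C\right)^{2}}$
$-8 + S{\left(4 \left(-1\right),g \right)} b{\left(-3 \right)} = -8 + \frac{1}{4 \left(-1\right) + \left(5 + 4 \left(-1\right)\right)^{2}} \cdot 3 = -8 + \frac{1}{-4 + \left(5 - 4\right)^{2}} \cdot 3 = -8 + \frac{1}{-4 + 1^{2}} \cdot 3 = -8 + \frac{1}{-4 + 1} \cdot 3 = -8 + \frac{1}{-3} \cdot 3 = -8 - 1 = -9$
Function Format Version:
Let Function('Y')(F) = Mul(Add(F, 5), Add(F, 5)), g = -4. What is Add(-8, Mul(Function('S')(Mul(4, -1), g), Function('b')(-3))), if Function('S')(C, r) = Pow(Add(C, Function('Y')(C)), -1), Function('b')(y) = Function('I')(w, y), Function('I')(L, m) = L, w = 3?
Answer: -9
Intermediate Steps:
Function('b')(y) = 3
Function('Y')(F) = Pow(Add(5, F), 2) (Function('Y')(F) = Mul(Add(5, F), Add(5, F)) = Pow(Add(5, F), 2))
Function('S')(C, r) = Pow(Add(C, Pow(Add(5, C), 2)), -1)
Add(-8, Mul(Function('S')(Mul(4, -1), g), Function('b')(-3))) = Add(-8, Mul(Pow(Add(Mul(4, -1), Pow(Add(5, Mul(4, -1)), 2)), -1), 3)) = Add(-8, Mul(Pow(Add(-4, Pow(Add(5, -4), 2)), -1), 3)) = Add(-8, Mul(Pow(Add(-4, Pow(1, 2)), -1), 3)) = Add(-8, Mul(Pow(Add(-4, 1), -1), 3)) = Add(-8, Mul(Pow(-3, -1), 3)) = Add(-8, Mul(Rational(-1, 3), 3)) = Add(-8, -1) = -9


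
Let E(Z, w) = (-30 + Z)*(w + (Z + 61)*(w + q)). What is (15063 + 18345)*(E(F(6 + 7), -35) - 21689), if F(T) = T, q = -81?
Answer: 4170454272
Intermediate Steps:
E(Z, w) = (-30 + Z)*(w + (-81 + w)*(61 + Z)) (E(Z, w) = (-30 + Z)*(w + (Z + 61)*(w - 81)) = (-30 + Z)*(w + (61 + Z)*(-81 + w)) = (-30 + Z)*(w + (-81 + w)*(61 + Z)))
(15063 + 18345)*(E(F(6 + 7), -35) - 21689) = (15063 + 18345)*((148230 - 2511*(6 + 7) - 1860*(-35) - 81*(6 + 7)**2 - 35*(6 + 7)**2 + 32*(6 + 7)*(-35)) - 21689) = 33408*((148230 - 2511*13 + 65100 - 81*13**2 - 35*13**2 + 32*13*(-35)) - 21689) = 33408*((148230 - 32643 + 65100 - 81*169 - 35*169 - 14560) - 21689) = 33408*((148230 - 32643 + 65100 - 13689 - 5915 - 14560) - 21689) = 33408*(146523 - 21689) = 33408*124834 = 4170454272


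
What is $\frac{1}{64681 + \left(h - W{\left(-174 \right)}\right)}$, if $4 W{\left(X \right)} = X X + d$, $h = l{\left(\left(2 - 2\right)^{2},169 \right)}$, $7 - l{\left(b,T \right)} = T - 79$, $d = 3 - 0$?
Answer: $\frac{4}{228113} \approx 1.7535 \cdot 10^{-5}$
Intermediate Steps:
$d = 3$ ($d = 3 + 0 = 3$)
$l{\left(b,T \right)} = 86 - T$ ($l{\left(b,T \right)} = 7 - \left(T - 79\right) = 7 - \left(-79 + T\right) = 86 - T$)
$h = -83$ ($h = 86 - 169 = -83$)
$W{\left(X \right)} = \frac{3}{4} + \frac{X^{2}}{4}$ ($W{\left(X \right)} = \frac{X X + 3}{4} = \frac{X^{2} + 3}{4} = \frac{3 + X^{2}}{4} = \frac{3}{4} + \frac{X^{2}}{4}$)
$\frac{1}{64681 + \left(h - W{\left(-174 \right)}\right)} = \frac{1}{64681 - \left(\frac{335}{4} + 7569\right)} = \frac{1}{64681 - \frac{30611}{4}} = \frac{1}{\frac{228113}{4}} = \frac{4}{228113}$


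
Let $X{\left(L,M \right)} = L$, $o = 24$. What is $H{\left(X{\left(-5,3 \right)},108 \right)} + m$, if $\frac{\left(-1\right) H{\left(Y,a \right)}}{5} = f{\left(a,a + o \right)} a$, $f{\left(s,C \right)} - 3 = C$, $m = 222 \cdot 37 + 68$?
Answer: $-64618$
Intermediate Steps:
$m = 8282$ ($m = 8214 + 68 = 8282$)
$f{\left(s,C \right)} = 3 + C$
$H{\left(Y,a \right)} = - 5 a \left(27 + a\right)$ ($H{\left(Y,a \right)} = - 5 \left(3 + \left(a + 24\right)\right) a = - 5 \left(3 + \left(24 + a\right)\right) a = - 5 \left(27 + a\right) a = - 5 a \left(27 + a\right)$)
$H{\left(X{\left(-5,3 \right)},108 \right)} + m = \left(-5\right) 108 \left(27 + 108\right) + 8282 = \left(-5\right) 108 \cdot 135 + 8282 = -72900 + 8282 = -64618$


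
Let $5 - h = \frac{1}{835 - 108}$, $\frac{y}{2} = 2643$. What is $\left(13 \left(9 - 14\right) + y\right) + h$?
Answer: $\frac{3799301}{727} \approx 5226.0$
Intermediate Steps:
$y = 5286$ ($y = 2 \cdot 2643 = 5286$)
$h = \frac{3634}{727}$ ($h = 5 - \frac{1}{835 - 108} = 5 - \frac{1}{727} = \frac{3634}{727} \approx 4.9986$)
$\left(13 \left(9 - 14\right) + y\right) + h = \left(13 \left(9 - 14\right) + 5286\right) + \frac{3634}{727} = \left(13 \left(-5\right) + 5286\right) + \frac{3634}{727} = \left(-65 + 5286\right) + \frac{3634}{727} = 5221 + \frac{3634}{727} = \frac{3799301}{727}$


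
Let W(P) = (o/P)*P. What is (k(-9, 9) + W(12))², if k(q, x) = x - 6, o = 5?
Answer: 64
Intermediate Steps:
k(q, x) = -6 + x
W(P) = 5 (W(P) = (5/P)*P = 5)
(k(-9, 9) + W(12))² = ((-6 + 9) + 5)² = (3 + 5)² = 8² = 64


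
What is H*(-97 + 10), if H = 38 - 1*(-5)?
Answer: -3741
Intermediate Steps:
H = 43 (H = 38 + 5 = 43)
H*(-97 + 10) = 43*(-97 + 10) = 43*(-87) = -3741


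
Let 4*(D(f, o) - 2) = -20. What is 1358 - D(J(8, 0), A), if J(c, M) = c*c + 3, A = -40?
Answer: 1361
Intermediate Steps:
J(c, M) = 3 + c**2 (J(c, M) = c**2 + 3 = 3 + c**2)
D(f, o) = -3 (D(f, o) = 2 + (1/4)*(-20) = 2 - 5 = -3)
1358 - D(J(8, 0), A) = 1358 - 1*(-3) = 1358 + 3 = 1361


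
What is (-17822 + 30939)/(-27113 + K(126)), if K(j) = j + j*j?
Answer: -13117/11111 ≈ -1.1805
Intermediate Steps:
K(j) = j + j²
(-17822 + 30939)/(-27113 + K(126)) = (-17822 + 30939)/(-27113 + 126*(1 + 126)) = 13117/(-27113 + 126*127) = 13117/(-27113 + 16002) = 13117/(-11111) = 13117*(-1/11111) = -13117/11111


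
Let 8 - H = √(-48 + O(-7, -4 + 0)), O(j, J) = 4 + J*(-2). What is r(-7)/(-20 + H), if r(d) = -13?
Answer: 13/15 - 13*I/30 ≈ 0.86667 - 0.43333*I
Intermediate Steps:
O(j, J) = 4 - 2*J
H = 8 - 6*I (H = 8 - √(-48 + (4 - 2*(-4 + 0))) = 8 - √(-48 + (4 - 2*(-4))) = 8 - √(-48 + (4 + 8)) = 8 - √(-48 + 12) = 8 - √(-36) = 8 - 6*I ≈ 8.0 - 6.0*I)
r(-7)/(-20 + H) = -13/(-20 + (8 - 6*I)) = -13*(-12 + 6*I)/180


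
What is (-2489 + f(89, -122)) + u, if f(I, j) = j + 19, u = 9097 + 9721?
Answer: 16226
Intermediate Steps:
u = 18818
f(I, j) = 19 + j
(-2489 + f(89, -122)) + u = (-2489 + (19 - 122)) + 18818 = (-2489 - 103) + 18818 = -2592 + 18818 = 16226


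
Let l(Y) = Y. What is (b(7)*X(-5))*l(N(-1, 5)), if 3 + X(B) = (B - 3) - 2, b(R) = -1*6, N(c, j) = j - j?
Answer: 0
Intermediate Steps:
N(c, j) = 0
b(R) = -6
X(B) = -8 + B (X(B) = -3 + ((B - 3) - 2) = -3 + ((-3 + B) - 2) = -3 + (-5 + B) = -8 + B)
(b(7)*X(-5))*l(N(-1, 5)) = -6*(-8 - 5)*0 = -6*(-13)*0 = 78*0 = 0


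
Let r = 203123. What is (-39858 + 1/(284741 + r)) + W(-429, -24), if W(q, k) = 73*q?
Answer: -34723720199/487864 ≈ -71175.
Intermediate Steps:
(-39858 + 1/(284741 + r)) + W(-429, -24) = (-39858 + 1/(284741 + 203123)) + 73*(-429) = (-39858 + 1/487864) - 31317 = -19445283311/487864 - 31317 = -34723720199/487864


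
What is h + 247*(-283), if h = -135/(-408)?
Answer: -9506491/136 ≈ -69901.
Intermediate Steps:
h = 45/136 (h = -135*(-1/408) = 45/136 ≈ 0.33088)
h + 247*(-283) = 45/136 + 247*(-283) = 45/136 - 69901 = -9506491/136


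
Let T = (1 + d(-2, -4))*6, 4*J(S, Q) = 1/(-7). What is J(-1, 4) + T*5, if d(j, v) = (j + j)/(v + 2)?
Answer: 2519/28 ≈ 89.964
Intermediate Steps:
J(S, Q) = -1/28 (J(S, Q) = (¼)/(-7) = (¼)*(-⅐) = -1/28)
d(j, v) = 2*j/(2 + v) (d(j, v) = (2*j)/(2 + v) = 2*j/(2 + v))
T = 18 (T = (1 + 2*(-2)/(2 - 4))*6 = (1 + 2*(-2)/(-2))*6 = (1 + 2*(-2)*(-½))*6 = (1 + 2)*6 = 3*6 = 18)
J(-1, 4) + T*5 = -1/28 + 18*5 = -1/28 + 90 = 2519/28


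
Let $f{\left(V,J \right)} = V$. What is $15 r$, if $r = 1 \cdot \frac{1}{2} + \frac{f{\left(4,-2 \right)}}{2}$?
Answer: $\frac{75}{2} \approx 37.5$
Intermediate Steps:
$r = \frac{5}{2}$ ($r = 1 \cdot \frac{1}{2} + \frac{4}{2} = 1 \cdot \frac{1}{2} + 4 \cdot \frac{1}{2} = \frac{1}{2} + 2 = \frac{5}{2} \approx 2.5$)
$15 r = 15 \cdot \frac{5}{2} = \frac{75}{2}$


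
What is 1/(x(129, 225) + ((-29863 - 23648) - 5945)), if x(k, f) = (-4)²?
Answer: -1/59440 ≈ -1.6824e-5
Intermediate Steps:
x(k, f) = 16
1/(x(129, 225) + ((-29863 - 23648) - 5945)) = 1/(16 + ((-29863 - 23648) - 5945)) = 1/(16 + (-53511 - 5945)) = 1/(16 - 59456) = 1/(-59440) = -1/59440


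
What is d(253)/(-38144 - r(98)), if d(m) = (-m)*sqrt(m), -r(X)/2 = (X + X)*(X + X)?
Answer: -253*sqrt(253)/38688 ≈ -0.10402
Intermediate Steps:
r(X) = -8*X**2 (r(X) = -2*(X + X)*(X + X) = -2*2*X*2*X = -8*X**2)
d(m) = -m**(3/2)
d(253)/(-38144 - r(98)) = (-253**(3/2))/(-38144 - (-8)*98**2) = (-253*sqrt(253))/(-38144 - (-8)*9604) = (-253*sqrt(253))/(-38144 - 1*(-76832)) = (-253*sqrt(253))/(-38144 + 76832) = -253*sqrt(253)/38688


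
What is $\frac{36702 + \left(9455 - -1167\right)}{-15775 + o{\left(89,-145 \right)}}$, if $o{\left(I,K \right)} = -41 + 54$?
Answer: $- \frac{23662}{7881} \approx -3.0024$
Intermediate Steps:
$o{\left(I,K \right)} = 13$
$\frac{36702 + \left(9455 - -1167\right)}{-15775 + o{\left(89,-145 \right)}} = \frac{36702 + \left(9455 - -1167\right)}{-15775 + 13} = \frac{36702 + \left(9455 + 1167\right)}{-15762} = \left(36702 + 10622\right) \left(- \frac{1}{15762}\right) = 47324 \left(- \frac{1}{15762}\right) = - \frac{23662}{7881}$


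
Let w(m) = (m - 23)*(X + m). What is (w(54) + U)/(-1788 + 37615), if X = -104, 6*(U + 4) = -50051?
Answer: -59375/214962 ≈ -0.27621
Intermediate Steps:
U = -50075/6 (U = -4 + (1/6)*(-50051) = -4 - 50051/6 = -50075/6 ≈ -8345.8)
w(m) = (-104 + m)*(-23 + m) (w(m) = (m - 23)*(-104 + m) = (-23 + m)*(-104 + m) = (-104 + m)*(-23 + m))
(w(54) + U)/(-1788 + 37615) = ((2392 + 54**2 - 127*54) - 50075/6)/(-1788 + 37615) = ((2392 + 2916 - 6858) - 50075/6)/35827 = (-1550 - 50075/6)*(1/35827) = -59375/6*1/35827 = -59375/214962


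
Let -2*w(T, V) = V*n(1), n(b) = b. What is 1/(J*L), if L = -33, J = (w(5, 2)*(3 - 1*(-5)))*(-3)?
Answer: -1/792 ≈ -0.0012626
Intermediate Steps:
w(T, V) = -V/2
J = 24 (J = ((-½*2)*(3 - 1*(-5)))*(-3) = -(3 + 5)*(-3) = -1*8*(-3) = -8*(-3) = 24)
1/(J*L) = 1/(24*(-33)) = 1/(-792) = -1/792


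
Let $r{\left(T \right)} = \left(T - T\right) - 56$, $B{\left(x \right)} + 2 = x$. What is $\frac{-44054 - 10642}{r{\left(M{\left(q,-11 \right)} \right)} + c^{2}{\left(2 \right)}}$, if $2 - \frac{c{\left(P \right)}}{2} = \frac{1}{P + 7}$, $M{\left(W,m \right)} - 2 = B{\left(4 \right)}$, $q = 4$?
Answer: $\frac{1107594}{845} \approx 1310.8$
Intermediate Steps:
$B{\left(x \right)} = -2 + x$
$M{\left(W,m \right)} = 4$ ($M{\left(W,m \right)} = 2 + \left(-2 + 4\right) = 2 + 2 = 4$)
$c{\left(P \right)} = 4 - \frac{2}{7 + P}$ ($c{\left(P \right)} = 4 - \frac{2}{P + 7} = 4 - \frac{2}{7 + P}$)
$r{\left(T \right)} = -56$ ($r{\left(T \right)} = 0 - 56 = -56$)
$\frac{-44054 - 10642}{r{\left(M{\left(q,-11 \right)} \right)} + c^{2}{\left(2 \right)}} = \frac{-44054 - 10642}{-56 + \left(\frac{2 \left(13 + 2 \cdot 2\right)}{7 + 2}\right)^{2}} = - \frac{54696}{-56 + \left(\frac{2 \left(13 + 4\right)}{9}\right)^{2}} = - \frac{54696}{-56 + \left(2 \cdot \frac{1}{9} \cdot 17\right)^{2}} = - \frac{54696}{-56 + \left(\frac{34}{9}\right)^{2}} = - \frac{54696}{-56 + \frac{1156}{81}} = - \frac{54696}{- \frac{3380}{81}} = \left(-54696\right) \left(- \frac{81}{3380}\right) = \frac{1107594}{845}$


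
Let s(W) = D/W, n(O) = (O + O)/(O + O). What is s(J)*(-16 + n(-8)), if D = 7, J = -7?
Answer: 15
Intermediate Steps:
n(O) = 1 (n(O) = (2*O)/((2*O)) = (2*O)*(1/(2*O)) = 1)
s(W) = 7/W
s(J)*(-16 + n(-8)) = (7/(-7))*(-16 + 1) = (7*(-1/7))*(-15) = -1*(-15) = 15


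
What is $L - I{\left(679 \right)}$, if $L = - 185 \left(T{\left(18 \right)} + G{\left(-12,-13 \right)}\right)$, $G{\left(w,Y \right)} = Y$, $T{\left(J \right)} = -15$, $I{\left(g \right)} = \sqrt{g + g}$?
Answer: $5180 - \sqrt{1358} \approx 5143.1$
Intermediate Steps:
$I{\left(g \right)} = \sqrt{2} \sqrt{g}$ ($I{\left(g \right)} = \sqrt{2 g} = \sqrt{2} \sqrt{g}$)
$L = 5180$ ($L = - 185 \left(-15 - 13\right) = \left(-185\right) \left(-28\right) = 5180$)
$L - I{\left(679 \right)} = 5180 - \sqrt{2} \sqrt{679} = 5180 - \sqrt{1358}$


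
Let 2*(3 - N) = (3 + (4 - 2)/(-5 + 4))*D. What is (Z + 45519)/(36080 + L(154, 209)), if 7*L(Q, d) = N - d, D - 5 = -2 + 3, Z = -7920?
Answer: 87731/84117 ≈ 1.0430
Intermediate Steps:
D = 6 (D = 5 + (-2 + 3) = 5 + 1 = 6)
N = 0 (N = 3 - (3 + (4 - 2)/(-5 + 4))*6/2 = 3 - (3 + 2/(-1))*6/2 = 3 - (3 + 2*(-1))*6/2 = 3 - (3 - 2)*6/2 = 3 - 6/2 = 3 - ½*6 = 3 - 3 = 0)
L(Q, d) = -d/7 (L(Q, d) = (0 - d)/7 = (-d)/7 = -d/7)
(Z + 45519)/(36080 + L(154, 209)) = (-7920 + 45519)/(36080 - ⅐*209) = 37599/(36080 - 209/7) = 37599/(252351/7) = 37599*(7/252351) = 87731/84117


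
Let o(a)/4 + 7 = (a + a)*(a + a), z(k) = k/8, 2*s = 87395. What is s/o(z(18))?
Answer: 87395/106 ≈ 824.48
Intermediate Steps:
s = 87395/2 (s = (½)*87395 = 87395/2 ≈ 43698.)
z(k) = k/8 (z(k) = k*(⅛) = k/8)
o(a) = -28 + 16*a² (o(a) = -28 + 4*((a + a)*(a + a)) = -28 + 4*((2*a)*(2*a)) = -28 + 4*(4*a²) = -28 + 16*a²)
s/o(z(18)) = 87395/(2*(-28 + 16*((⅛)*18)²)) = 87395/(2*(-28 + 16*(9/4)²)) = 87395/(2*(-28 + 16*(81/16))) = 87395/(2*(-28 + 81)) = (87395/2)/53 = (87395/2)*(1/53) = 87395/106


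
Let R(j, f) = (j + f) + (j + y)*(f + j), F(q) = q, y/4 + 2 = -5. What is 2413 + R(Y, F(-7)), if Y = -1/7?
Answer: 127737/49 ≈ 2606.9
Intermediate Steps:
y = -28 (y = -8 + 4*(-5) = -8 - 20 = -28)
Y = -⅐ (Y = -1*⅐ = -⅐ ≈ -0.14286)
R(j, f) = f + j + (-28 + j)*(f + j) (R(j, f) = (j + f) + (j - 28)*(f + j) = (f + j) + (-28 + j)*(f + j) = f + j + (-28 + j)*(f + j))
2413 + R(Y, F(-7)) = 2413 + ((-⅐)² - 27*(-7) - 27*(-⅐) - 7*(-⅐)) = 2413 + (1/49 + 189 + 27/7 + 1) = 2413 + 9500/49 = 127737/49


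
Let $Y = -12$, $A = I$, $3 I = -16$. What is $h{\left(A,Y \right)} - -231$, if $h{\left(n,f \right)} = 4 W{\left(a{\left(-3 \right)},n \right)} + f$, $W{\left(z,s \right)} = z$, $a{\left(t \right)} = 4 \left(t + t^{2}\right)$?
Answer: $315$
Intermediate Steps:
$I = - \frac{16}{3}$ ($I = \frac{1}{3} \left(-16\right) = - \frac{16}{3} \approx -5.3333$)
$a{\left(t \right)} = 4 t + 4 t^{2}$
$A = - \frac{16}{3} \approx -5.3333$
$h{\left(n,f \right)} = 96 + f$ ($h{\left(n,f \right)} = 4 \cdot 4 \left(-3\right) \left(1 - 3\right) + f = 4 \cdot 4 \left(-3\right) \left(-2\right) + f = 4 \cdot 24 + f = 96 + f$)
$h{\left(A,Y \right)} - -231 = \left(96 - 12\right) - -231 = 84 + 231 = 315$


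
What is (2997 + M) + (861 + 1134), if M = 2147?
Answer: 7139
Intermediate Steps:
(2997 + M) + (861 + 1134) = (2997 + 2147) + (861 + 1134) = 5144 + 1995 = 7139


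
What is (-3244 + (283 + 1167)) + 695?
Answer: -1099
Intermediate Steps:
(-3244 + (283 + 1167)) + 695 = (-3244 + 1450) + 695 = -1794 + 695 = -1099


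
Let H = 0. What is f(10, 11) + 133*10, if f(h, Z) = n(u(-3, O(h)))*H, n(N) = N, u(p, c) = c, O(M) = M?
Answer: 1330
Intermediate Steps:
f(h, Z) = 0 (f(h, Z) = h*0 = 0)
f(10, 11) + 133*10 = 0 + 133*10 = 0 + 1330 = 1330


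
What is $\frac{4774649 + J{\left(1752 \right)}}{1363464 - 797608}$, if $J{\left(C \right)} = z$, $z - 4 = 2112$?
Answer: $\frac{4776765}{565856} \approx 8.4417$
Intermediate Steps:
$z = 2116$ ($z = 4 + 2112 = 2116$)
$J{\left(C \right)} = 2116$
$\frac{4774649 + J{\left(1752 \right)}}{1363464 - 797608} = \frac{4774649 + 2116}{1363464 - 797608} = \frac{4776765}{565856}$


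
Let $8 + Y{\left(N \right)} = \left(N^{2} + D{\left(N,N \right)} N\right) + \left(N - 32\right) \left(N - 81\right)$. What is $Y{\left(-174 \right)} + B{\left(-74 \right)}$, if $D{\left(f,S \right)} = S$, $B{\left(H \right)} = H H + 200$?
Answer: $118750$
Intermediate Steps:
$B{\left(H \right)} = 200 + H^{2}$ ($B{\left(H \right)} = H^{2} + 200 = 200 + H^{2}$)
$Y{\left(N \right)} = -8 + 2 N^{2} + \left(-81 + N\right) \left(-32 + N\right)$ ($Y{\left(N \right)} = -8 + \left(\left(N^{2} + N N\right) + \left(N - 32\right) \left(N - 81\right)\right) = -8 + \left(\left(N^{2} + N^{2}\right) + \left(-32 + N\right) \left(-81 + N\right)\right) = -8 + \left(2 N^{2} + \left(-81 + N\right) \left(-32 + N\right)\right) = -8 + 2 N^{2} + \left(-81 + N\right) \left(-32 + N\right)$)
$Y{\left(-174 \right)} + B{\left(-74 \right)} = \left(2584 - -19662 + 3 \left(-174\right)^{2}\right) + \left(200 + \left(-74\right)^{2}\right) = \left(2584 + 19662 + 3 \cdot 30276\right) + \left(200 + 5476\right) = \left(2584 + 19662 + 90828\right) + 5676 = 113074 + 5676 = 118750$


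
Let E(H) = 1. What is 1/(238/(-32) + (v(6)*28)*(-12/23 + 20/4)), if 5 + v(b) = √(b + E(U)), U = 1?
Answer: -12273168/5656755671 - 2425856*√7/5656755671 ≈ -0.0033043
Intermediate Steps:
v(b) = -5 + √(1 + b) (v(b) = -5 + √(b + 1) = -5 + √(1 + b))
1/(238/(-32) + (v(6)*28)*(-12/23 + 20/4)) = 1/(238/(-32) + ((-5 + √(1 + 6))*28)*(-12/23 + 20/4)) = 1/(-1/32*238 + ((-5 + √7)*28)*(-12*1/23 + 20*(¼))) = 1/(-119/16 + (-140 + 28*√7)*(-12/23 + 5)) = 1/(-119/16 + (-140 + 28*√7)*(103/23)) = 1/(-119/16 + (-14420/23 + 2884*√7/23)) = 1/(-233457/368 + 2884*√7/23)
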